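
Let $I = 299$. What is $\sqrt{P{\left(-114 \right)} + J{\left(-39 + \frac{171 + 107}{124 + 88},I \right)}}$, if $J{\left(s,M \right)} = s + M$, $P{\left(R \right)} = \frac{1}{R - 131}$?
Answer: $\frac{\sqrt{3596658970}}{3710} \approx 16.165$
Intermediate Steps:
$P{\left(R \right)} = \frac{1}{-131 + R}$
$J{\left(s,M \right)} = M + s$
$\sqrt{P{\left(-114 \right)} + J{\left(-39 + \frac{171 + 107}{124 + 88},I \right)}} = \sqrt{\frac{1}{-131 - 114} + \left(299 - \left(39 - \frac{171 + 107}{124 + 88}\right)\right)} = \sqrt{\frac{1}{-245} + \left(299 - \left(39 - \frac{278}{212}\right)\right)} = \sqrt{- \frac{1}{245} + \left(299 + \left(-39 + 278 \cdot \frac{1}{212}\right)\right)} = \sqrt{- \frac{1}{245} + \left(299 + \left(-39 + \frac{139}{106}\right)\right)} = \sqrt{- \frac{1}{245} + \left(299 - \frac{3995}{106}\right)} = \sqrt{- \frac{1}{245} + \frac{27699}{106}} = \sqrt{\frac{6786149}{25970}} = \frac{\sqrt{3596658970}}{3710}$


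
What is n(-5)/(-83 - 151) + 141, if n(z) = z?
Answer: 32999/234 ≈ 141.02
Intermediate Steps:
n(-5)/(-83 - 151) + 141 = -5/(-83 - 151) + 141 = -5/(-234) + 141 = -1/234*(-5) + 141 = 5/234 + 141 = 32999/234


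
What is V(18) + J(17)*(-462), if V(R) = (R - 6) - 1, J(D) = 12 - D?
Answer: 2321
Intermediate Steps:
V(R) = -7 + R (V(R) = (-6 + R) - 1 = -7 + R)
V(18) + J(17)*(-462) = (-7 + 18) + (12 - 1*17)*(-462) = 11 + (12 - 17)*(-462) = 11 - 5*(-462) = 11 + 2310 = 2321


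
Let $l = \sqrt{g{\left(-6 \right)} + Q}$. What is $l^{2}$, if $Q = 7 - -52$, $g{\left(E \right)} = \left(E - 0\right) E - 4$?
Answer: $91$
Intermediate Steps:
$g{\left(E \right)} = -4 + E^{2}$ ($g{\left(E \right)} = \left(E + 0\right) E - 4 = E E - 4 = E^{2} - 4 = -4 + E^{2}$)
$Q = 59$ ($Q = 7 + 52 = 59$)
$l = \sqrt{91}$ ($l = \sqrt{\left(-4 + \left(-6\right)^{2}\right) + 59} = \sqrt{\left(-4 + 36\right) + 59} = \sqrt{32 + 59} = \sqrt{91} \approx 9.5394$)
$l^{2} = \left(\sqrt{91}\right)^{2} = 91$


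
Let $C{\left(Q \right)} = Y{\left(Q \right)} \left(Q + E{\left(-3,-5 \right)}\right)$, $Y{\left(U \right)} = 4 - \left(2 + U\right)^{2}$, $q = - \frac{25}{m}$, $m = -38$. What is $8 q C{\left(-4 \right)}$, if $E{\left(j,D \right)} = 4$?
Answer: $0$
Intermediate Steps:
$q = \frac{25}{38}$ ($q = - \frac{25}{-38} = \left(-25\right) \left(- \frac{1}{38}\right) = \frac{25}{38} \approx 0.6579$)
$C{\left(Q \right)} = \left(4 + Q\right) \left(4 - \left(2 + Q\right)^{2}\right)$ ($C{\left(Q \right)} = \left(4 - \left(2 + Q\right)^{2}\right) \left(Q + 4\right) = \left(4 - \left(2 + Q\right)^{2}\right) \left(4 + Q\right) = \left(4 + Q\right) \left(4 - \left(2 + Q\right)^{2}\right)$)
$8 q C{\left(-4 \right)} = 8 \cdot \frac{25}{38} \left(- \left(-4 + \left(2 - 4\right)^{2}\right) \left(4 - 4\right)\right) = \frac{100 \left(\left(-1\right) \left(-4 + \left(-2\right)^{2}\right) 0\right)}{19} = \frac{100 \left(\left(-1\right) \left(-4 + 4\right) 0\right)}{19} = \frac{100 \left(\left(-1\right) 0 \cdot 0\right)}{19} = \frac{100}{19} \cdot 0 = 0$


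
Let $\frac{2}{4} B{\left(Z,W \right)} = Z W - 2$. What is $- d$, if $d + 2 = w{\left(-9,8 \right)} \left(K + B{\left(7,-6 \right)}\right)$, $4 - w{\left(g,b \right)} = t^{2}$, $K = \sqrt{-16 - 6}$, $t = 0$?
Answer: $354 - 4 i \sqrt{22} \approx 354.0 - 18.762 i$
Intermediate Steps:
$B{\left(Z,W \right)} = -4 + 2 W Z$ ($B{\left(Z,W \right)} = 2 \left(Z W - 2\right) = 2 \left(W Z - 2\right) = 2 \left(-2 + W Z\right) = -4 + 2 W Z$)
$K = i \sqrt{22}$ ($K = \sqrt{-22} = i \sqrt{22} \approx 4.6904 i$)
$w{\left(g,b \right)} = 4$ ($w{\left(g,b \right)} = 4 - 0^{2} = 4 - 0 = 4 + 0 = 4$)
$d = -354 + 4 i \sqrt{22}$ ($d = -2 + 4 \left(i \sqrt{22} + \left(-4 + 2 \left(-6\right) 7\right)\right) = -2 + 4 \left(i \sqrt{22} - 88\right) = -2 + 4 \left(-88 + i \sqrt{22}\right) = -2 - \left(352 - 4 i \sqrt{22}\right) = -354 + 4 i \sqrt{22} \approx -354.0 + 18.762 i$)
$- d = - (-354 + 4 i \sqrt{22}) = 354 - 4 i \sqrt{22}$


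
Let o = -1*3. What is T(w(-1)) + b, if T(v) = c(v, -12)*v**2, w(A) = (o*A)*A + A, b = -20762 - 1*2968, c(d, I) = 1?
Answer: -23714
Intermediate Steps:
o = -3
b = -23730 (b = -20762 - 2968 = -23730)
w(A) = A - 3*A**2 (w(A) = (-3*A)*A + A = -3*A**2 + A = A - 3*A**2)
T(v) = v**2 (T(v) = 1*v**2 = v**2)
T(w(-1)) + b = (-(1 - 3*(-1)))**2 - 23730 = (-(1 + 3))**2 - 23730 = (-1*4)**2 - 23730 = (-4)**2 - 23730 = 16 - 23730 = -23714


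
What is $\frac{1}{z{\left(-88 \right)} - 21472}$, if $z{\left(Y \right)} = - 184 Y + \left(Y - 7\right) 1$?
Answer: $- \frac{1}{5375} \approx -0.00018605$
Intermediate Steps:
$z{\left(Y \right)} = -7 - 183 Y$ ($z{\left(Y \right)} = - 184 Y + \left(-7 + Y\right) 1 = - 184 Y + \left(-7 + Y\right) = -7 - 183 Y$)
$\frac{1}{z{\left(-88 \right)} - 21472} = \frac{1}{\left(-7 - -16104\right) - 21472} = \frac{1}{\left(-7 + 16104\right) - 21472} = \frac{1}{16097 - 21472} = \frac{1}{-5375} = - \frac{1}{5375}$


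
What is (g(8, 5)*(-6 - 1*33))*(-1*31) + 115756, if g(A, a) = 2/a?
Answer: 581198/5 ≈ 1.1624e+5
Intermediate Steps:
(g(8, 5)*(-6 - 1*33))*(-1*31) + 115756 = ((2/5)*(-6 - 1*33))*(-1*31) + 115756 = ((2*(1/5))*(-6 - 33))*(-31) + 115756 = ((2/5)*(-39))*(-31) + 115756 = -78/5*(-31) + 115756 = 2418/5 + 115756 = 581198/5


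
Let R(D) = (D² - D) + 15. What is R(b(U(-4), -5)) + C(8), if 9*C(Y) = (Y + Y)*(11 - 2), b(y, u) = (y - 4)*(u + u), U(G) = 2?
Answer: 411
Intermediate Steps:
b(y, u) = 2*u*(-4 + y) (b(y, u) = (-4 + y)*(2*u) = 2*u*(-4 + y))
C(Y) = 2*Y (C(Y) = ((Y + Y)*(11 - 2))/9 = ((2*Y)*9)/9 = (18*Y)/9 = 2*Y)
R(D) = 15 + D² - D
R(b(U(-4), -5)) + C(8) = (15 + (2*(-5)*(-4 + 2))² - 2*(-5)*(-4 + 2)) + 2*8 = (15 + (2*(-5)*(-2))² - 2*(-5)*(-2)) + 16 = (15 + 20² - 1*20) + 16 = (15 + 400 - 20) + 16 = 395 + 16 = 411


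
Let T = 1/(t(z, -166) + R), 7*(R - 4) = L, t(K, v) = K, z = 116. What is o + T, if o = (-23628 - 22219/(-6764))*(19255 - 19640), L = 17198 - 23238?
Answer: 79978685274663/8793200 ≈ 9.0955e+6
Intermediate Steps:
L = -6040
R = -6012/7 (R = 4 + (⅐)*(-6040) = 4 - 6040/7 = -6012/7 ≈ -858.86)
o = 61522065605/6764 (o = (-23628 - 22219*(-1/6764))*(-385) = (-23628 + 22219/6764)*(-385) = -159797573/6764*(-385) = 61522065605/6764 ≈ 9.0955e+6)
T = -7/5200 (T = 1/(116 - 6012/7) = 1/(-5200/7) = -7/5200 ≈ -0.0013462)
o + T = 61522065605/6764 - 7/5200 = 79978685274663/8793200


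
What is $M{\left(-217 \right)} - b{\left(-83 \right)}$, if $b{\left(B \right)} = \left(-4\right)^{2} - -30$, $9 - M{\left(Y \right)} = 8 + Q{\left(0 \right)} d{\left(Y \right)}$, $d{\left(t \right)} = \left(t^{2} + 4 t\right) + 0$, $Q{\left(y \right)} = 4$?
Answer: $-184929$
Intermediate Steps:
$d{\left(t \right)} = t^{2} + 4 t$
$M{\left(Y \right)} = 1 - 4 Y \left(4 + Y\right)$ ($M{\left(Y \right)} = 9 - \left(8 + 4 Y \left(4 + Y\right)\right) = 1 - 4 Y \left(4 + Y\right)$)
$b{\left(B \right)} = 46$ ($b{\left(B \right)} = 16 + 30 = 46$)
$M{\left(-217 \right)} - b{\left(-83 \right)} = \left(1 - - 868 \left(4 - 217\right)\right) - 46 = \left(1 - \left(-868\right) \left(-213\right)\right) - 46 = \left(1 - 184884\right) - 46 = -184883 - 46 = -184929$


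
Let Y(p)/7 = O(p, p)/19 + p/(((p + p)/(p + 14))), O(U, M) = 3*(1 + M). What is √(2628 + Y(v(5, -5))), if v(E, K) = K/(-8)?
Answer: √15485361/76 ≈ 51.778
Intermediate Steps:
O(U, M) = 3 + 3*M
v(E, K) = -K/8 (v(E, K) = K*(-⅛) = -K/8)
Y(p) = 952/19 + 175*p/38 (Y(p) = 7*((3 + 3*p)/19 + p/(((p + p)/(p + 14)))) = 7*((3 + 3*p)*(1/19) + p/(((2*p)/(14 + p)))) = 7*((3/19 + 3*p/19) + p/((2*p/(14 + p)))) = 7*((3/19 + 3*p/19) + p*((14 + p)/(2*p))) = 7*((3/19 + 3*p/19) + (7 + p/2)) = 7*(136/19 + 25*p/38) = 952/19 + 175*p/38)
√(2628 + Y(v(5, -5))) = √(2628 + (952/19 + 175*(-⅛*(-5))/38)) = √(2628 + (952/19 + (175/38)*(5/8))) = √(2628 + (952/19 + 875/304)) = √(2628 + 16107/304) = √(815019/304) = √15485361/76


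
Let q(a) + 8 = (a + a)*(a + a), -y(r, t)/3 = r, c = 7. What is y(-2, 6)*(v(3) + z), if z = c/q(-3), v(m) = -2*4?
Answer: -93/2 ≈ -46.500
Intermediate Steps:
v(m) = -8
y(r, t) = -3*r
q(a) = -8 + 4*a**2 (q(a) = -8 + (a + a)*(a + a) = -8 + (2*a)*(2*a) = -8 + 4*a**2)
z = 1/4 (z = 7/(-8 + 4*(-3)**2) = 7/(-8 + 4*9) = 7/(-8 + 36) = 7/28 = 7*(1/28) = 1/4 ≈ 0.25000)
y(-2, 6)*(v(3) + z) = (-3*(-2))*(-8 + 1/4) = 6*(-31/4) = -93/2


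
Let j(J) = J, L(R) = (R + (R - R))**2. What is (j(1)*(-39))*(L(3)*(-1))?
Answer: 351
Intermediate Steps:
L(R) = R**2 (L(R) = (R + 0)**2 = R**2)
(j(1)*(-39))*(L(3)*(-1)) = (1*(-39))*(3**2*(-1)) = -351*(-1) = -39*(-9) = 351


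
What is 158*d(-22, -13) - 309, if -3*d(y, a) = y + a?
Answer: 4603/3 ≈ 1534.3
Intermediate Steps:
d(y, a) = -a/3 - y/3 (d(y, a) = -(y + a)/3 = -(a + y)/3 = -a/3 - y/3)
158*d(-22, -13) - 309 = 158*(-⅓*(-13) - ⅓*(-22)) - 309 = 158*(13/3 + 22/3) - 309 = 158*(35/3) - 309 = 5530/3 - 309 = 4603/3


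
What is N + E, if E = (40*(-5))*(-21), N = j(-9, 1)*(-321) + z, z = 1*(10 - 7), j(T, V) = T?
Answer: 7092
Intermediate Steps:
z = 3 (z = 1*3 = 3)
N = 2892 (N = -9*(-321) + 3 = 2889 + 3 = 2892)
E = 4200 (E = -200*(-21) = 4200)
N + E = 2892 + 4200 = 7092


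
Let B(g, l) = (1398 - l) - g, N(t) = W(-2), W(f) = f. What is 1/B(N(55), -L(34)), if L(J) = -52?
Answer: 1/1348 ≈ 0.00074184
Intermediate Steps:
N(t) = -2
B(g, l) = 1398 - g - l
1/B(N(55), -L(34)) = 1/(1398 - 1*(-2) - (-1)*(-52)) = 1/(1398 + 2 - 1*52) = 1/(1398 + 2 - 52) = 1/1348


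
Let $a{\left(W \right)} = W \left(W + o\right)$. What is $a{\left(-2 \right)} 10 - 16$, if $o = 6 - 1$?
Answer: $-76$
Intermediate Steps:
$o = 5$
$a{\left(W \right)} = W \left(5 + W\right)$ ($a{\left(W \right)} = W \left(W + 5\right) = W \left(5 + W\right)$)
$a{\left(-2 \right)} 10 - 16 = - 2 \left(5 - 2\right) 10 - 16 = \left(-2\right) 3 \cdot 10 - 16 = \left(-6\right) 10 - 16 = -60 - 16 = -76$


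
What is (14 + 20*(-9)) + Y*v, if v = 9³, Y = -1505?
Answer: -1097311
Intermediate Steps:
v = 729
(14 + 20*(-9)) + Y*v = (14 + 20*(-9)) - 1505*729 = (14 - 180) - 1097145 = -166 - 1097145 = -1097311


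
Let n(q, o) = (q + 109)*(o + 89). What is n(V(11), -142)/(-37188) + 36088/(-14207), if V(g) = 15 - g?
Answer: -1256954821/528329916 ≈ -2.3791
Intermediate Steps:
n(q, o) = (89 + o)*(109 + q) (n(q, o) = (109 + q)*(89 + o) = (89 + o)*(109 + q))
n(V(11), -142)/(-37188) + 36088/(-14207) = (9701 + 89*(15 - 1*11) + 109*(-142) - 142*(15 - 1*11))/(-37188) + 36088/(-14207) = (9701 + 89*(15 - 11) - 15478 - 142*(15 - 11))*(-1/37188) + 36088*(-1/14207) = (9701 + 89*4 - 15478 - 142*4)*(-1/37188) - 36088/14207 = (9701 + 356 - 15478 - 568)*(-1/37188) - 36088/14207 = -5989*(-1/37188) - 36088/14207 = 5989/37188 - 36088/14207 = -1256954821/528329916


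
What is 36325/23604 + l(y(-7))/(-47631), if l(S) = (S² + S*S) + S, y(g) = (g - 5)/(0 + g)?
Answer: 4036706047/2623324956 ≈ 1.5388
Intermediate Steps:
y(g) = (-5 + g)/g
l(S) = S + 2*S² (l(S) = (S² + S²) + S = 2*S² + S = S + 2*S²)
36325/23604 + l(y(-7))/(-47631) = 36325/23604 + (((-5 - 7)/(-7))*(1 + 2*((-5 - 7)/(-7))))/(-47631) = 36325*(1/23604) + ((-⅐*(-12))*(1 + 2*(-⅐*(-12))))*(-1/47631) = 36325/23604 + (12*(1 + 2*(12/7))/7)*(-1/47631) = 36325/23604 + (12*(1 + 24/7)/7)*(-1/47631) = 36325/23604 + ((12/7)*(31/7))*(-1/47631) = 36325/23604 + (372/49)*(-1/47631) = 36325/23604 - 124/777973 = 4036706047/2623324956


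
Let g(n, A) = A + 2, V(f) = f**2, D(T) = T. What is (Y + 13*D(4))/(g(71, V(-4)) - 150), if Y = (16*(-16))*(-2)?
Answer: -47/11 ≈ -4.2727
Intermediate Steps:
g(n, A) = 2 + A
Y = 512 (Y = -256*(-2) = 512)
(Y + 13*D(4))/(g(71, V(-4)) - 150) = (512 + 13*4)/((2 + (-4)**2) - 150) = (512 + 52)/((2 + 16) - 150) = 564/(18 - 150) = 564/(-132) = 564*(-1/132) = -47/11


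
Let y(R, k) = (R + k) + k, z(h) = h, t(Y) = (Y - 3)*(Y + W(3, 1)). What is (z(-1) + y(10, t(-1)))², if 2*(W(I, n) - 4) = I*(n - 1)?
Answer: 225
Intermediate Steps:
W(I, n) = 4 + I*(-1 + n)/2 (W(I, n) = 4 + (I*(n - 1))/2 = 4 + (I*(-1 + n))/2 = 4 + I*(-1 + n)/2)
t(Y) = (-3 + Y)*(4 + Y) (t(Y) = (Y - 3)*(Y + (4 - ½*3 + (½)*3*1)) = (-3 + Y)*(Y + (4 - 3/2 + 3/2)) = (-3 + Y)*(Y + 4) = (-3 + Y)*(4 + Y))
y(R, k) = R + 2*k
(z(-1) + y(10, t(-1)))² = (-1 + (10 + 2*(-12 - 1 + (-1)²)))² = (-1 + (10 + 2*(-12 - 1 + 1)))² = (-1 + (10 + 2*(-12)))² = (-1 + (10 - 24))² = (-1 - 14)² = (-15)² = 225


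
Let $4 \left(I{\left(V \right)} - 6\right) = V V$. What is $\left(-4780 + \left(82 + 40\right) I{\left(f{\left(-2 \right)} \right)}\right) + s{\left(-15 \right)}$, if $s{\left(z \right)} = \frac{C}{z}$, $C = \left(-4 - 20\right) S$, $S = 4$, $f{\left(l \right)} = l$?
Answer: $- \frac{19598}{5} \approx -3919.6$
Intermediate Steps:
$I{\left(V \right)} = 6 + \frac{V^{2}}{4}$ ($I{\left(V \right)} = 6 + \frac{V V}{4} = 6 + \frac{V^{2}}{4}$)
$C = -96$ ($C = \left(-4 - 20\right) 4 = \left(-24\right) 4 = -96$)
$s{\left(z \right)} = - \frac{96}{z}$
$\left(-4780 + \left(82 + 40\right) I{\left(f{\left(-2 \right)} \right)}\right) + s{\left(-15 \right)} = \left(-4780 + \left(82 + 40\right) \left(6 + \frac{\left(-2\right)^{2}}{4}\right)\right) - \frac{96}{-15} = \left(-4780 + 122 \left(6 + \frac{1}{4} \cdot 4\right)\right) - - \frac{32}{5} = \left(-4780 + 122 \left(6 + 1\right)\right) + \frac{32}{5} = \left(-4780 + 122 \cdot 7\right) + \frac{32}{5} = \left(-4780 + 854\right) + \frac{32}{5} = -3926 + \frac{32}{5} = - \frac{19598}{5}$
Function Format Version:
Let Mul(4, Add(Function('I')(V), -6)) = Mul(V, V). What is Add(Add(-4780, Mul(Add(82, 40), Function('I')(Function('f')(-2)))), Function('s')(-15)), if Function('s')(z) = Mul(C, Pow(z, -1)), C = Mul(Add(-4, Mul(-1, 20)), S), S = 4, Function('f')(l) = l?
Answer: Rational(-19598, 5) ≈ -3919.6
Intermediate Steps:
Function('I')(V) = Add(6, Mul(Rational(1, 4), Pow(V, 2))) (Function('I')(V) = Add(6, Mul(Rational(1, 4), Mul(V, V))) = Add(6, Mul(Rational(1, 4), Pow(V, 2))))
C = -96 (C = Mul(Add(-4, Mul(-1, 20)), 4) = Mul(Add(-4, -20), 4) = Mul(-24, 4) = -96)
Function('s')(z) = Mul(-96, Pow(z, -1))
Add(Add(-4780, Mul(Add(82, 40), Function('I')(Function('f')(-2)))), Function('s')(-15)) = Add(Add(-4780, Mul(Add(82, 40), Add(6, Mul(Rational(1, 4), Pow(-2, 2))))), Mul(-96, Pow(-15, -1))) = Add(Add(-4780, Mul(122, Add(6, Mul(Rational(1, 4), 4)))), Mul(-96, Rational(-1, 15))) = Add(Add(-4780, Mul(122, Add(6, 1))), Rational(32, 5)) = Add(Add(-4780, Mul(122, 7)), Rational(32, 5)) = Add(Add(-4780, 854), Rational(32, 5)) = Add(-3926, Rational(32, 5)) = Rational(-19598, 5)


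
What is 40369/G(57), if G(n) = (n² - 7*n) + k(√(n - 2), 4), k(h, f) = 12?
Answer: 40369/2862 ≈ 14.105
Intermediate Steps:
G(n) = 12 + n² - 7*n (G(n) = (n² - 7*n) + 12 = 12 + n² - 7*n)
40369/G(57) = 40369/(12 + 57² - 7*57) = 40369/(12 + 3249 - 399) = 40369/2862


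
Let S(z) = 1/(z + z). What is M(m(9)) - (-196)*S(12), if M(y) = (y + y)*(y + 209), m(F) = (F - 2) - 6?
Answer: 2569/6 ≈ 428.17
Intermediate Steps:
m(F) = -8 + F (m(F) = (-2 + F) - 6 = -8 + F)
M(y) = 2*y*(209 + y) (M(y) = (2*y)*(209 + y) = 2*y*(209 + y))
S(z) = 1/(2*z)
M(m(9)) - (-196)*S(12) = 2*(-8 + 9)*(209 + (-8 + 9)) - (-196)*(1/2)/12 = 2*1*(209 + 1) - (-196)*(1/2)*(1/12) = 2*1*210 - (-196)/24 = 420 - 1*(-49/6) = 420 + 49/6 = 2569/6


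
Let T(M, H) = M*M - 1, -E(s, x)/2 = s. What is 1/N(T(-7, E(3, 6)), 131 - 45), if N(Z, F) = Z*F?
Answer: 1/4128 ≈ 0.00024225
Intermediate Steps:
E(s, x) = -2*s
T(M, H) = -1 + M² (T(M, H) = M² - 1 = -1 + M²)
N(Z, F) = F*Z
1/N(T(-7, E(3, 6)), 131 - 45) = 1/((131 - 45)*(-1 + (-7)²)) = 1/(86*(-1 + 49)) = 1/(86*48) = 1/4128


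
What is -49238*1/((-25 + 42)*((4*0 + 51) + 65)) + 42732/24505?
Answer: -19350167/833170 ≈ -23.225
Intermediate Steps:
-49238*1/((-25 + 42)*((4*0 + 51) + 65)) + 42732/24505 = -49238*1/(17*((0 + 51) + 65)) + 42732*(1/24505) = -49238*1/(17*(51 + 65)) + 42732/24505 = -49238/(116*17) + 42732/24505 = -49238/1972 + 42732/24505 = -49238*1/1972 + 42732/24505 = -24619/986 + 42732/24505 = -19350167/833170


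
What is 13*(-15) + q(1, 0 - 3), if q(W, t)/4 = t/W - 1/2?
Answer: -209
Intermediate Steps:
q(W, t) = -2 + 4*t/W (q(W, t) = 4*(t/W - 1/2) = 4*(t/W - 1*½) = 4*(t/W - ½) = 4*(-½ + t/W) = -2 + 4*t/W)
13*(-15) + q(1, 0 - 3) = 13*(-15) + (-2 + 4*(0 - 3)/1) = -195 + (-2 + 4*(-3)*1) = -195 + (-2 - 12) = -195 - 14 = -209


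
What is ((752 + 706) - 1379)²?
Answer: 6241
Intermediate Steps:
((752 + 706) - 1379)² = (1458 - 1379)² = 79² = 6241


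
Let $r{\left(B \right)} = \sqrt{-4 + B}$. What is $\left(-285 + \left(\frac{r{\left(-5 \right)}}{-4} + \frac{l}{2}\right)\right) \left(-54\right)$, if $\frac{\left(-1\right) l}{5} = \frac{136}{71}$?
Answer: $\frac{1111050}{71} + \frac{81 i}{2} \approx 15649.0 + 40.5 i$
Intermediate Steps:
$l = - \frac{680}{71}$ ($l = - 5 \cdot \frac{136}{71} = - 5 \cdot 136 \cdot \frac{1}{71} = \left(-5\right) \frac{136}{71} = - \frac{680}{71} \approx -9.5775$)
$\left(-285 + \left(\frac{r{\left(-5 \right)}}{-4} + \frac{l}{2}\right)\right) \left(-54\right) = \left(-285 + \left(\frac{\sqrt{-4 - 5}}{-4} - \frac{680}{71 \cdot 2}\right)\right) \left(-54\right) = \left(-285 + \left(\sqrt{-9} \left(- \frac{1}{4}\right) - \frac{340}{71}\right)\right) \left(-54\right) = \left(-285 - \left(\frac{340}{71} - 3 i \left(- \frac{1}{4}\right)\right)\right) \left(-54\right) = \left(-285 - \left(\frac{340}{71} + \frac{3 i}{4}\right)\right) \left(-54\right) = \left(- \frac{20575}{71} - \frac{3 i}{4}\right) \left(-54\right) = \frac{1111050}{71} + \frac{81 i}{2}$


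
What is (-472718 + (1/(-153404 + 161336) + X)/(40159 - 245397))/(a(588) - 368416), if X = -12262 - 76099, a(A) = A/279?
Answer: 23856345578937547/18592516340705824 ≈ 1.2831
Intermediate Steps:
a(A) = A/279 (a(A) = A*(1/279) = A/279)
X = -88361
(-472718 + (1/(-153404 + 161336) + X)/(40159 - 245397))/(a(588) - 368416) = (-472718 + (1/(-153404 + 161336) - 88361)/(40159 - 245397))/((1/279)*588 - 368416) = (-472718 + (1/7932 - 88361)/(-205238))/(196/93 - 368416) = (-472718 + (1/7932 - 88361)*(-1/205238))/(-34262492/93) = (-472718 - 700879451/7932*(-1/205238))*(-93/34262492) = (-472718 + 700879451/1627947816)*(-93/34262492) = -769559534804437/1627947816*(-93/34262492) = 23856345578937547/18592516340705824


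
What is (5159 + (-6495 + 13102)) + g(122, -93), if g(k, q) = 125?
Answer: 11891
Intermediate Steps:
(5159 + (-6495 + 13102)) + g(122, -93) = (5159 + (-6495 + 13102)) + 125 = (5159 + 6607) + 125 = 11766 + 125 = 11891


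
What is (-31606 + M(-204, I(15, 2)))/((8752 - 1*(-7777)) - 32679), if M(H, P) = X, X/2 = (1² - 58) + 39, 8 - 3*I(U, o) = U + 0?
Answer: 15821/8075 ≈ 1.9593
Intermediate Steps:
I(U, o) = 8/3 - U/3 (I(U, o) = 8/3 - (U + 0)/3 = 8/3 - U/3)
X = -36 (X = 2*((1² - 58) + 39) = 2*((1 - 58) + 39) = 2*(-57 + 39) = 2*(-18) = -36)
M(H, P) = -36
(-31606 + M(-204, I(15, 2)))/((8752 - 1*(-7777)) - 32679) = (-31606 - 36)/((8752 - 1*(-7777)) - 32679) = -31642/((8752 + 7777) - 32679) = -31642/(16529 - 32679) = -31642/(-16150) = -31642*(-1/16150) = 15821/8075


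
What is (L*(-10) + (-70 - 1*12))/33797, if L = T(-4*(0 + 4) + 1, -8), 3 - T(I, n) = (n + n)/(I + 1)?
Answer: -704/236579 ≈ -0.0029758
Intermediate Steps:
T(I, n) = 3 - 2*n/(1 + I) (T(I, n) = 3 - (n + n)/(I + 1) = 3 - 2*n/(1 + I))
L = 13/7 (L = (3 - 2*(-8) + 3*(-4*(0 + 4) + 1))/(1 + (-4*(0 + 4) + 1)) = (3 + 16 + 3*(-4*4 + 1))/(1 + (-4*4 + 1)) = (3 + 16 + 3*(-16 + 1))/(1 + (-16 + 1)) = (3 + 16 + 3*(-15))/(1 - 15) = (3 + 16 - 45)/(-14) = -1/14*(-26) = 13/7 ≈ 1.8571)
(L*(-10) + (-70 - 1*12))/33797 = ((13/7)*(-10) + (-70 - 1*12))/33797 = (-130/7 + (-70 - 12))*(1/33797) = (-130/7 - 82)*(1/33797) = -704/7*1/33797 = -704/236579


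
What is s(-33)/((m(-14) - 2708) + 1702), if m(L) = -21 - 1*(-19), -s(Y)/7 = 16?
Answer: 1/9 ≈ 0.11111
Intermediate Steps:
s(Y) = -112 (s(Y) = -7*16 = -112)
m(L) = -2 (m(L) = -21 + 19 = -2)
s(-33)/((m(-14) - 2708) + 1702) = -112/((-2 - 2708) + 1702) = -112/(-2710 + 1702) = -112/(-1008) = -112*(-1/1008) = 1/9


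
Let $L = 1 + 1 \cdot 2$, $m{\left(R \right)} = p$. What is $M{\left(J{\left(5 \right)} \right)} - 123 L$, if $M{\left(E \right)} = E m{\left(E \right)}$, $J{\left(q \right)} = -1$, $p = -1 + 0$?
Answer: $-368$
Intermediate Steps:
$p = -1$
$m{\left(R \right)} = -1$
$M{\left(E \right)} = - E$ ($M{\left(E \right)} = E \left(-1\right) = - E$)
$L = 3$ ($L = 1 + 2 = 3$)
$M{\left(J{\left(5 \right)} \right)} - 123 L = \left(-1\right) \left(-1\right) - 369 = 1 - 369 = -368$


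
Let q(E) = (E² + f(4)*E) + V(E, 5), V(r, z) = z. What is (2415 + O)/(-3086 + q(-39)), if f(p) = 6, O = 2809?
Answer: -2612/897 ≈ -2.9119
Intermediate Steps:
q(E) = 5 + E² + 6*E (q(E) = (E² + 6*E) + 5 = 5 + E² + 6*E)
(2415 + O)/(-3086 + q(-39)) = (2415 + 2809)/(-3086 + (5 + (-39)² + 6*(-39))) = 5224/(-3086 + (5 + 1521 - 234)) = 5224/(-3086 + 1292) = 5224/(-1794) = 5224*(-1/1794) = -2612/897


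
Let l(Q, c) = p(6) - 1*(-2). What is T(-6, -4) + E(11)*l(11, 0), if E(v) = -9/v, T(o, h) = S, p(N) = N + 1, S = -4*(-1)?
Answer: -37/11 ≈ -3.3636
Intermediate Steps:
S = 4
p(N) = 1 + N
T(o, h) = 4
l(Q, c) = 9 (l(Q, c) = (1 + 6) - 1*(-2) = 7 + 2 = 9)
T(-6, -4) + E(11)*l(11, 0) = 4 - 9/11*9 = 4 - 81/11 = -37/11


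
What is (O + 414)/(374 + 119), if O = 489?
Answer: 903/493 ≈ 1.8316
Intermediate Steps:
(O + 414)/(374 + 119) = (489 + 414)/(374 + 119) = 903/493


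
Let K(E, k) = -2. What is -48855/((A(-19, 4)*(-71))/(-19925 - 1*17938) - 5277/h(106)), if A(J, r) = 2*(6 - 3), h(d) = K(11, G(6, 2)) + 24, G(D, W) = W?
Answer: 13565177010/66597893 ≈ 203.69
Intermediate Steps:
h(d) = 22 (h(d) = -2 + 24 = 22)
A(J, r) = 6 (A(J, r) = 2*3 = 6)
-48855/((A(-19, 4)*(-71))/(-19925 - 1*17938) - 5277/h(106)) = -48855/((6*(-71))/(-19925 - 1*17938) - 5277/22) = -48855/(-426/(-19925 - 17938) - 5277*1/22) = -48855/(-426/(-37863) - 5277/22) = -48855/(-426*(-1/37863) - 5277/22) = -48855/(142/12621 - 5277/22) = -48855/(-66597893/277662) = -48855*(-277662/66597893) = 13565177010/66597893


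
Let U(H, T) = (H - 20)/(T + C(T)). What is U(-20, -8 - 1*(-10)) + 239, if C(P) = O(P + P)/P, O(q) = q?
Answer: 229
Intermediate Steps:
C(P) = 2 (C(P) = (P + P)/P = (2*P)/P = 2)
U(H, T) = (-20 + H)/(2 + T) (U(H, T) = (H - 20)/(T + 2) = (-20 + H)/(2 + T))
U(-20, -8 - 1*(-10)) + 239 = (-20 - 20)/(2 + (-8 - 1*(-10))) + 239 = -40/(2 + (-8 + 10)) + 239 = -40/(2 + 2) + 239 = -40/4 + 239 = (¼)*(-40) + 239 = -10 + 239 = 229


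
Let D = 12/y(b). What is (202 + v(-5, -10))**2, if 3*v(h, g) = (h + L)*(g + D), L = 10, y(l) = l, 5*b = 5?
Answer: 379456/9 ≈ 42162.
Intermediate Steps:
b = 1 (b = (1/5)*5 = 1)
D = 12 (D = 12/1 = 12*1 = 12)
v(h, g) = (10 + h)*(12 + g)/3 (v(h, g) = ((h + 10)*(g + 12))/3 = ((10 + h)*(12 + g))/3 = (10 + h)*(12 + g)/3)
(202 + v(-5, -10))**2 = (202 + (40 + 4*(-5) + (10/3)*(-10) + (1/3)*(-10)*(-5)))**2 = (202 + (40 - 20 - 100/3 + 50/3))**2 = (202 + 10/3)**2 = (616/3)**2 = 379456/9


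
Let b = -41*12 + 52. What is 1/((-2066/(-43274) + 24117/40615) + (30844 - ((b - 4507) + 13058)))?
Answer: 878786755/19978023076239 ≈ 4.3988e-5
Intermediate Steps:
b = -440 (b = -492 + 52 = -440)
1/((-2066/(-43274) + 24117/40615) + (30844 - ((b - 4507) + 13058))) = 1/((-2066/(-43274) + 24117/40615) + (30844 - ((-440 - 4507) + 13058))) = 1/((-2066*(-1/43274) + 24117*(1/40615)) + (30844 - (-4947 + 13058))) = 1/((1033/21637 + 24117/40615) + (30844 - 1*8111)) = 1/(563774824/878786755 + (30844 - 8111)) = 1/(563774824/878786755 + 22733) = 1/(19978023076239/878786755) = 878786755/19978023076239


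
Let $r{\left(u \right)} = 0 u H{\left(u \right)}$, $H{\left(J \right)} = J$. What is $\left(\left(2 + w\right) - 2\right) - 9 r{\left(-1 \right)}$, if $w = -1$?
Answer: $-1$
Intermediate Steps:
$r{\left(u \right)} = 0$ ($r{\left(u \right)} = 0 u u = 0 u = 0$)
$\left(\left(2 + w\right) - 2\right) - 9 r{\left(-1 \right)} = \left(\left(2 - 1\right) - 2\right) - 0 = \left(1 - 2\right) + 0 = -1 + 0 = -1$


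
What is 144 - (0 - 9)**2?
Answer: 63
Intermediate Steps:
144 - (0 - 9)**2 = 144 - 1*(-9)**2 = 144 - 1*81 = 144 - 81 = 63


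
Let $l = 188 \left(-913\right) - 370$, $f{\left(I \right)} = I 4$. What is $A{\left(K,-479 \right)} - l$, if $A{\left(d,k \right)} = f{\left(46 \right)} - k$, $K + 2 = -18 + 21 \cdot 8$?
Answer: $172677$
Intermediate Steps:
$K = 148$ ($K = -2 + \left(-18 + 21 \cdot 8\right) = -2 + \left(-18 + 168\right) = -2 + 150 = 148$)
$f{\left(I \right)} = 4 I$
$A{\left(d,k \right)} = 184 - k$ ($A{\left(d,k \right)} = 4 \cdot 46 - k = 184 - k$)
$l = -172014$ ($l = -171644 - 370 = -172014$)
$A{\left(K,-479 \right)} - l = \left(184 - -479\right) - -172014 = \left(184 + 479\right) + 172014 = 663 + 172014 = 172677$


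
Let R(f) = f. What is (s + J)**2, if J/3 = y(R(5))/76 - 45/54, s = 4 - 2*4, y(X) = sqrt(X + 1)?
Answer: 122045/2888 - 39*sqrt(6)/76 ≈ 41.002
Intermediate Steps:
y(X) = sqrt(1 + X)
s = -4 (s = 4 - 8 = -4)
J = -5/2 + 3*sqrt(6)/76 (J = 3*(sqrt(1 + 5)/76 - 45/54) = 3*(sqrt(6)*(1/76) - 45*1/54) = 3*(sqrt(6)/76 - 5/6) = 3*(-5/6 + sqrt(6)/76) = -5/2 + 3*sqrt(6)/76 ≈ -2.4033)
(s + J)**2 = (-4 + (-5/2 + 3*sqrt(6)/76))**2 = (-13/2 + 3*sqrt(6)/76)**2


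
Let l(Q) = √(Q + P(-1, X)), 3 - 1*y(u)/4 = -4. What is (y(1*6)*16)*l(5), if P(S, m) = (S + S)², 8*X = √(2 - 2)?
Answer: 1344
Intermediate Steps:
y(u) = 28 (y(u) = 12 - 4*(-4) = 12 + 16 = 28)
X = 0 (X = √(2 - 2)/8 = √0/8 = (⅛)*0 = 0)
P(S, m) = 4*S² (P(S, m) = (2*S)² = 4*S²)
l(Q) = √(4 + Q) (l(Q) = √(Q + 4*(-1)²) = √(Q + 4*1) = √(Q + 4) = √(4 + Q))
(y(1*6)*16)*l(5) = (28*16)*√(4 + 5) = 448*√9 = 448*3 = 1344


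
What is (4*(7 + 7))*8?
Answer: 448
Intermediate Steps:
(4*(7 + 7))*8 = (4*14)*8 = 56*8 = 448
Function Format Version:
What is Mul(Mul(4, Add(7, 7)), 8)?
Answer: 448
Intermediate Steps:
Mul(Mul(4, Add(7, 7)), 8) = Mul(Mul(4, 14), 8) = Mul(56, 8) = 448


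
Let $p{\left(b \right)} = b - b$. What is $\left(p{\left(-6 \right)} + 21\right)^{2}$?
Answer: $441$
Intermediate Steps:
$p{\left(b \right)} = 0$
$\left(p{\left(-6 \right)} + 21\right)^{2} = \left(0 + 21\right)^{2} = 21^{2} = 441$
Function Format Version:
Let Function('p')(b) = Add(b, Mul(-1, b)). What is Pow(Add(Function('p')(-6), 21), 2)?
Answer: 441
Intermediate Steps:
Function('p')(b) = 0
Pow(Add(Function('p')(-6), 21), 2) = Pow(Add(0, 21), 2) = Pow(21, 2) = 441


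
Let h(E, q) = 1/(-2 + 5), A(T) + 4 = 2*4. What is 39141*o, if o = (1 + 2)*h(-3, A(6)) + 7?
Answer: 313128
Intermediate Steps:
A(T) = 4 (A(T) = -4 + 2*4 = -4 + 8 = 4)
h(E, q) = ⅓ (h(E, q) = 1/3 = ⅓)
o = 8 (o = (1 + 2)*(⅓) + 7 = 3*(⅓) + 7 = 1 + 7 = 8)
39141*o = 39141*8 = 313128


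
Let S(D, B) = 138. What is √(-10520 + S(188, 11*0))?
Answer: I*√10382 ≈ 101.89*I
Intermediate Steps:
√(-10520 + S(188, 11*0)) = √(-10520 + 138) = √(-10382) = I*√10382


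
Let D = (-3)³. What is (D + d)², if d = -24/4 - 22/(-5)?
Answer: 20449/25 ≈ 817.96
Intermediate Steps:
D = -27
d = -8/5 (d = -24*¼ - 22*(-⅕) = -6 + 22/5 = -8/5 ≈ -1.6000)
(D + d)² = (-27 - 8/5)² = (-143/5)² = 20449/25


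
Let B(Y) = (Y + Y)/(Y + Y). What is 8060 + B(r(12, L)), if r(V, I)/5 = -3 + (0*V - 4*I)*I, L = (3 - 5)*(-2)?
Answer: 8061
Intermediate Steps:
L = 4 (L = -2*(-2) = 4)
r(V, I) = -15 - 20*I² (r(V, I) = 5*(-3 + (0*V - 4*I)*I) = 5*(-3 + (0 - 4*I)*I) = 5*(-3 + (-4*I)*I) = 5*(-3 - 4*I²) = -15 - 20*I²)
B(Y) = 1 (B(Y) = (2*Y)/((2*Y)) = (2*Y)*(1/(2*Y)) = 1)
8060 + B(r(12, L)) = 8060 + 1 = 8061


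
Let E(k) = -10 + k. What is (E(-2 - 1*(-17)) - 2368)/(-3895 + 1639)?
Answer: 2363/2256 ≈ 1.0474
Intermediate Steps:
(E(-2 - 1*(-17)) - 2368)/(-3895 + 1639) = ((-10 + (-2 - 1*(-17))) - 2368)/(-3895 + 1639) = ((-10 + (-2 + 17)) - 2368)/(-2256) = ((-10 + 15) - 2368)*(-1/2256) = (5 - 2368)*(-1/2256) = -2363*(-1/2256) = 2363/2256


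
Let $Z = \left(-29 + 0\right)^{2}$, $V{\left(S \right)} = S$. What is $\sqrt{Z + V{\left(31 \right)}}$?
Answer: $2 \sqrt{218} \approx 29.53$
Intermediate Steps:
$Z = 841$ ($Z = \left(-29\right)^{2} = 841$)
$\sqrt{Z + V{\left(31 \right)}} = \sqrt{841 + 31} = \sqrt{872} = 2 \sqrt{218}$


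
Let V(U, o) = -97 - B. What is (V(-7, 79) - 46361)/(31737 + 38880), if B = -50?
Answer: -46408/70617 ≈ -0.65718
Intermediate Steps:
V(U, o) = -47 (V(U, o) = -97 - 1*(-50) = -97 + 50 = -47)
(V(-7, 79) - 46361)/(31737 + 38880) = (-47 - 46361)/(31737 + 38880) = -46408/70617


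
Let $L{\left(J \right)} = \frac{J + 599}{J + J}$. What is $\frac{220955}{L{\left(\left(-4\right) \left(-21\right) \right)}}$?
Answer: $\frac{37120440}{683} \approx 54349.0$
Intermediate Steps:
$L{\left(J \right)} = \frac{599 + J}{2 J}$
$\frac{220955}{L{\left(\left(-4\right) \left(-21\right) \right)}} = \frac{220955}{\frac{1}{2} \frac{1}{\left(-4\right) \left(-21\right)} \left(599 - -84\right)} = \frac{220955}{\frac{1}{2} \cdot \frac{1}{84} \left(599 + 84\right)} = \frac{220955}{\frac{1}{2} \cdot \frac{1}{84} \cdot 683} = \frac{220955}{\frac{683}{168}} = 220955 \cdot \frac{168}{683} = \frac{37120440}{683}$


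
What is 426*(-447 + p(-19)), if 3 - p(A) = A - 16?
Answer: -174234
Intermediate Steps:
p(A) = 19 - A (p(A) = 3 - (A - 16) = 3 - (-16 + A) = 3 + (16 - A) = 19 - A)
426*(-447 + p(-19)) = 426*(-447 + (19 - 1*(-19))) = 426*(-447 + (19 + 19)) = 426*(-447 + 38) = 426*(-409) = -174234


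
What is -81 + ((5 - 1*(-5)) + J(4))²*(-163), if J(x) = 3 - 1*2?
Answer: -19804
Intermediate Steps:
J(x) = 1 (J(x) = 3 - 2 = 1)
-81 + ((5 - 1*(-5)) + J(4))²*(-163) = -81 + ((5 - 1*(-5)) + 1)²*(-163) = -81 + ((5 + 5) + 1)²*(-163) = -81 + (10 + 1)²*(-163) = -81 + 11²*(-163) = -81 + 121*(-163) = -81 - 19723 = -19804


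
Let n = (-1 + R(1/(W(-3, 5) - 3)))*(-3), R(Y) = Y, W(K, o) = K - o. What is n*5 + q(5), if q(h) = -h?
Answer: 125/11 ≈ 11.364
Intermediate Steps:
n = 36/11 (n = (-1 + 1/((-3 - 1*5) - 3))*(-3) = (-1 + 1/((-3 - 5) - 3))*(-3) = (-1 + 1/(-8 - 3))*(-3) = (-1 + 1/(-11))*(-3) = (-1 - 1/11)*(-3) = -12/11*(-3) = 36/11 ≈ 3.2727)
n*5 + q(5) = (36/11)*5 - 1*5 = 180/11 - 5 = 125/11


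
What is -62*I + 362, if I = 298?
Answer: -18114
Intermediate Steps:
-62*I + 362 = -62*298 + 362 = -18476 + 362 = -18114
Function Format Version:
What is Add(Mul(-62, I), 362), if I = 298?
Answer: -18114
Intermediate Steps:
Add(Mul(-62, I), 362) = Add(Mul(-62, 298), 362) = Add(-18476, 362) = -18114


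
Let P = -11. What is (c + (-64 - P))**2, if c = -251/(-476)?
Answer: 623850529/226576 ≈ 2753.4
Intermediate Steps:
c = 251/476 (c = -251*(-1/476) = 251/476 ≈ 0.52731)
(c + (-64 - P))**2 = (251/476 + (-64 - 1*(-11)))**2 = (251/476 + (-64 + 11))**2 = (251/476 - 53)**2 = (-24977/476)**2 = 623850529/226576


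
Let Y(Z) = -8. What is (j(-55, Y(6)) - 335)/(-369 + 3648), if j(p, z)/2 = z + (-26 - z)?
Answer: -129/1093 ≈ -0.11802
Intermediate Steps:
j(p, z) = -52 (j(p, z) = 2*(z + (-26 - z)) = 2*(-26) = -52)
(j(-55, Y(6)) - 335)/(-369 + 3648) = (-52 - 335)/(-369 + 3648) = -387/3279 = -387*1/3279 = -129/1093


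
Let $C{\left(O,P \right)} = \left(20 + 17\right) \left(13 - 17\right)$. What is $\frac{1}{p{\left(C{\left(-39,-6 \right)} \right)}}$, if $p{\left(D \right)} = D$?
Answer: $- \frac{1}{148} \approx -0.0067568$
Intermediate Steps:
$C{\left(O,P \right)} = -148$ ($C{\left(O,P \right)} = 37 \left(-4\right) = -148$)
$\frac{1}{p{\left(C{\left(-39,-6 \right)} \right)}} = \frac{1}{-148} = - \frac{1}{148}$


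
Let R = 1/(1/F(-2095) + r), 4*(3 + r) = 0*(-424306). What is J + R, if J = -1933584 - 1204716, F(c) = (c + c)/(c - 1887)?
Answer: -13475862295/4294 ≈ -3.1383e+6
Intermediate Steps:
F(c) = 2*c/(-1887 + c) (F(c) = (2*c)/(-1887 + c) = 2*c/(-1887 + c))
r = -3 (r = -3 + (0*(-424306))/4 = -3 + (¼)*0 = -3 + 0 = -3)
J = -3138300
R = -2095/4294 (R = 1/(1/(2*(-2095)/(-1887 - 2095)) - 3) = 1/(1/(2*(-2095)/(-3982)) - 3) = 1/(1/(2*(-2095)*(-1/3982)) - 3) = 1/(1/(2095/1991) - 3) = 1/(1991/2095 - 3) = 1/(-4294/2095) = -2095/4294 ≈ -0.48789)
J + R = -3138300 - 2095/4294 = -13475862295/4294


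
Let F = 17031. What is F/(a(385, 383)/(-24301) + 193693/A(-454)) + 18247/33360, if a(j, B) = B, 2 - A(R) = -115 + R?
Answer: 398475862952683/7850800453200 ≈ 50.756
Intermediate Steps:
A(R) = 117 - R (A(R) = 2 - (-115 + R) = 2 + (115 - R) = 117 - R)
F/(a(385, 383)/(-24301) + 193693/A(-454)) + 18247/33360 = 17031/(383/(-24301) + 193693/(117 - 1*(-454))) + 18247/33360 = 17031/(383*(-1/24301) + 193693/(117 + 454)) + 18247*(1/33360) = 17031/(-383/24301 + 193693/571) + 18247/33360 = 17031/(4706714900/13875871) + 18247/33360 = 17031*(13875871/4706714900) + 18247/33360 = 236319959001/4706714900 + 18247/33360 = 398475862952683/7850800453200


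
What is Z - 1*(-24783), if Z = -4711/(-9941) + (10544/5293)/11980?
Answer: 3905628927427466/157590050435 ≈ 24783.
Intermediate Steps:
Z = 74707496861/157590050435 (Z = -4711*(-1/9941) + (10544*(1/5293))*(1/11980) = 4711/9941 + (10544/5293)*(1/11980) = 4711/9941 + 2636/15852535 = 74707496861/157590050435 ≈ 0.47406)
Z - 1*(-24783) = 74707496861/157590050435 - 1*(-24783) = 74707496861/157590050435 + 24783 = 3905628927427466/157590050435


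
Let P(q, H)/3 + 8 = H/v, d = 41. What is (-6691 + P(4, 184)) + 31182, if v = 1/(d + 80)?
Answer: 91259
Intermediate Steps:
v = 1/121 (v = 1/(41 + 80) = 1/121 ≈ 0.0082645)
P(q, H) = -24 + 363*H (P(q, H) = -24 + 3*(H/(1/121)) = -24 + 3*(H*121) = -24 + 3*(121*H) = -24 + 363*H)
(-6691 + P(4, 184)) + 31182 = (-6691 + (-24 + 363*184)) + 31182 = (-6691 + (-24 + 66792)) + 31182 = (-6691 + 66768) + 31182 = 60077 + 31182 = 91259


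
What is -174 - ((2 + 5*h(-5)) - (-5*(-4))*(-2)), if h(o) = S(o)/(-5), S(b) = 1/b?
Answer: -1081/5 ≈ -216.20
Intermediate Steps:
S(b) = 1/b
h(o) = -1/(5*o) (h(o) = 1/(o*(-5)) = -⅕/o = -1/(5*o))
-174 - ((2 + 5*h(-5)) - (-5*(-4))*(-2)) = -174 - ((2 + 5*(-⅕/(-5))) - (-5*(-4))*(-2)) = -174 - ((2 + 5*(-⅕*(-⅕))) - 20*(-2)) = -174 - ((2 + 5*(1/25)) - 1*(-40)) = -174 - ((2 + ⅕) + 40) = -174 - (11/5 + 40) = -174 - 1*211/5 = -174 - 211/5 = -1081/5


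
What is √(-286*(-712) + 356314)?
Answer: √559946 ≈ 748.29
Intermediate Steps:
√(-286*(-712) + 356314) = √(203632 + 356314) = √559946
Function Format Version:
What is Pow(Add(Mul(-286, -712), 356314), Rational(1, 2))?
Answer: Pow(559946, Rational(1, 2)) ≈ 748.29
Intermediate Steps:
Pow(Add(Mul(-286, -712), 356314), Rational(1, 2)) = Pow(Add(203632, 356314), Rational(1, 2)) = Pow(559946, Rational(1, 2))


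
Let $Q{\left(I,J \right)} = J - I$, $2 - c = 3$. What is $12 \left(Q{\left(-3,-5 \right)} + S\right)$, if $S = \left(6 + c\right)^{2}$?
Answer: $276$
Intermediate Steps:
$c = -1$ ($c = 2 - 3 = -1$)
$S = 25$ ($S = \left(6 - 1\right)^{2} = 5^{2} = 25$)
$12 \left(Q{\left(-3,-5 \right)} + S\right) = 12 \left(\left(-5 - -3\right) + 25\right) = 12 \left(\left(-5 + 3\right) + 25\right) = 12 \left(-2 + 25\right) = 12 \cdot 23 = 276$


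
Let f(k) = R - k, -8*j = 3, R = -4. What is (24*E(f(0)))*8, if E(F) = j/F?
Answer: 18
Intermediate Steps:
j = -3/8 (j = -⅛*3 = -3/8 ≈ -0.37500)
f(k) = -4 - k
E(F) = -3/(8*F)
(24*E(f(0)))*8 = (24*(-3/(8*(-4 - 1*0))))*8 = (24*(-3/(8*(-4 + 0))))*8 = (24*(-3/8/(-4)))*8 = (24*(-3/8*(-¼)))*8 = (24*(3/32))*8 = (9/4)*8 = 18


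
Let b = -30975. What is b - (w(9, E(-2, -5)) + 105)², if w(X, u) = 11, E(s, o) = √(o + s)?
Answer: -44431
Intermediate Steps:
b - (w(9, E(-2, -5)) + 105)² = -30975 - (11 + 105)² = -30975 - 1*116² = -30975 - 1*13456 = -30975 - 13456 = -44431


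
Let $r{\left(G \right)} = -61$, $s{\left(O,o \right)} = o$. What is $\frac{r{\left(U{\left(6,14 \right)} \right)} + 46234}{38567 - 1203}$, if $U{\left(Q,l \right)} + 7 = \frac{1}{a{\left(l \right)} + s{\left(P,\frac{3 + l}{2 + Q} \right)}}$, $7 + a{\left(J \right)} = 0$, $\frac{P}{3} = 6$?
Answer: $\frac{46173}{37364} \approx 1.2358$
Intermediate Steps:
$P = 18$ ($P = 3 \cdot 6 = 18$)
$a{\left(J \right)} = -7$ ($a{\left(J \right)} = -7 + 0 = -7$)
$U{\left(Q,l \right)} = -7 + \frac{1}{-7 + \frac{3 + l}{2 + Q}}$
$\frac{r{\left(U{\left(6,14 \right)} \right)} + 46234}{38567 - 1203} = \frac{-61 + 46234}{38567 - 1203} = \frac{46173}{37364}$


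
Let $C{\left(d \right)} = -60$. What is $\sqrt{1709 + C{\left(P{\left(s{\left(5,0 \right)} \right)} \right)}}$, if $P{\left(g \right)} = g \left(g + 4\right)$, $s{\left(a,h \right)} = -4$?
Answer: $\sqrt{1649} \approx 40.608$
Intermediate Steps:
$P{\left(g \right)} = g \left(4 + g\right)$
$\sqrt{1709 + C{\left(P{\left(s{\left(5,0 \right)} \right)} \right)}} = \sqrt{1709 - 60} = \sqrt{1649}$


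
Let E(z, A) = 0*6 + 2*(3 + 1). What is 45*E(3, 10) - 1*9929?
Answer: -9569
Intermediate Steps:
E(z, A) = 8 (E(z, A) = 0 + 2*4 = 0 + 8 = 8)
45*E(3, 10) - 1*9929 = 45*8 - 1*9929 = 360 - 9929 = -9569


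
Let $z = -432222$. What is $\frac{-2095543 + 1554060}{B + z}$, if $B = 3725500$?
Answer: $- \frac{541483}{3293278} \approx -0.16442$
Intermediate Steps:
$\frac{-2095543 + 1554060}{B + z} = \frac{-2095543 + 1554060}{3725500 - 432222} = - \frac{541483}{3293278}$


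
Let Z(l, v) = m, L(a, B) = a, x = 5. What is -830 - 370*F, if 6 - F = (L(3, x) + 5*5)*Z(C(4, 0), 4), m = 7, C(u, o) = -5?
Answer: 69470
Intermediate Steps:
Z(l, v) = 7
F = -190 (F = 6 - (3 + 5*5)*7 = 6 - (3 + 25)*7 = 6 - 28*7 = 6 - 1*196 = 6 - 196 = -190)
-830 - 370*F = -830 - 370*(-190) = -830 + 70300 = 69470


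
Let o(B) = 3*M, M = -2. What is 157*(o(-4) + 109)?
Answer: 16171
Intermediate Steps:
o(B) = -6 (o(B) = 3*(-2) = -6)
157*(o(-4) + 109) = 157*(-6 + 109) = 157*103 = 16171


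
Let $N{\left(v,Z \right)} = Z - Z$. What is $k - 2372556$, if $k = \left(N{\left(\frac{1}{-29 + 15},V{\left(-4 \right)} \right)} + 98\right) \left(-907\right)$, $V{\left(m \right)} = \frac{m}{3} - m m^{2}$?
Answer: $-2461442$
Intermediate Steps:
$V{\left(m \right)} = - m^{3} + \frac{m}{3}$ ($V{\left(m \right)} = m \frac{1}{3} - m^{3} = \frac{m}{3} - m^{3} = - m^{3} + \frac{m}{3}$)
$N{\left(v,Z \right)} = 0$
$k = -88886$ ($k = \left(0 + 98\right) \left(-907\right) = 98 \left(-907\right) = -88886$)
$k - 2372556 = -88886 - 2372556 = -2461442$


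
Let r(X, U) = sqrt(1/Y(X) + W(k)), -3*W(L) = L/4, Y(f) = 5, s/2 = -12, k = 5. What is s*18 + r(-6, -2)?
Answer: -432 + I*sqrt(195)/30 ≈ -432.0 + 0.46547*I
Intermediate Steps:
s = -24 (s = 2*(-12) = -24)
W(L) = -L/12 (W(L) = -L/(3*4) = -L/12)
r(X, U) = I*sqrt(195)/30 (r(X, U) = sqrt(1/5 - 1/12*5) = sqrt(1*(1/5) - 5/12) = sqrt(1/5 - 5/12) = sqrt(-13/60) = I*sqrt(195)/30)
s*18 + r(-6, -2) = -24*18 + I*sqrt(195)/30 = -432 + I*sqrt(195)/30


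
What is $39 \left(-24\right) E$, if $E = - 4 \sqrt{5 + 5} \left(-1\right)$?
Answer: $- 3744 \sqrt{10} \approx -11840.0$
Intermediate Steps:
$E = 4 \sqrt{10}$ ($E = - 4 \sqrt{10} \left(-1\right) = 4 \sqrt{10} \approx 12.649$)
$39 \left(-24\right) E = 39 \left(-24\right) 4 \sqrt{10} = - 936 \cdot 4 \sqrt{10} = - 3744 \sqrt{10}$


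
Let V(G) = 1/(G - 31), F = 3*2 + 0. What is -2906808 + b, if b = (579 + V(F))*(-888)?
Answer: -85523112/25 ≈ -3.4209e+6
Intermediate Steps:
F = 6 (F = 6 + 0 = 6)
V(G) = 1/(-31 + G)
b = -12852912/25 (b = (579 + 1/(-31 + 6))*(-888) = (579 + 1/(-25))*(-888) = (579 - 1/25)*(-888) = (14474/25)*(-888) = -12852912/25 ≈ -5.1412e+5)
-2906808 + b = -2906808 - 12852912/25 = -85523112/25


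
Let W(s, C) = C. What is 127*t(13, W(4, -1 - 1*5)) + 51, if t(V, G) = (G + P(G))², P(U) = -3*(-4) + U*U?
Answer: 224079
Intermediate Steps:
P(U) = 12 + U²
t(V, G) = (12 + G + G²)² (t(V, G) = (G + (12 + G²))² = (12 + G + G²)²)
127*t(13, W(4, -1 - 1*5)) + 51 = 127*(12 + (-1 - 1*5) + (-1 - 1*5)²)² + 51 = 127*(12 + (-1 - 5) + (-1 - 5)²)² + 51 = 127*(12 - 6 + (-6)²)² + 51 = 127*(12 - 6 + 36)² + 51 = 127*42² + 51 = 127*1764 + 51 = 224028 + 51 = 224079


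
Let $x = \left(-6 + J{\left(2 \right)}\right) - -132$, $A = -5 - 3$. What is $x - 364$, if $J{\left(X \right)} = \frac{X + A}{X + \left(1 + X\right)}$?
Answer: $- \frac{1196}{5} \approx -239.2$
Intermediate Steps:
$A = -8$ ($A = -5 - 3 = -8$)
$J{\left(X \right)} = \frac{-8 + X}{1 + 2 X}$ ($J{\left(X \right)} = \frac{X - 8}{X + \left(1 + X\right)} = \frac{-8 + X}{1 + 2 X}$)
$x = \frac{624}{5}$ ($x = \left(-6 + \frac{-8 + 2}{1 + 2 \cdot 2}\right) - -132 = \left(-6 + \frac{1}{1 + 4} \left(-6\right)\right) + 132 = \left(-6 + \frac{1}{5} \left(-6\right)\right) + 132 = \left(-6 - \frac{6}{5}\right) + 132 = - \frac{36}{5} + 132 = \frac{624}{5} \approx 124.8$)
$x - 364 = \frac{624}{5} - 364 = - \frac{1196}{5}$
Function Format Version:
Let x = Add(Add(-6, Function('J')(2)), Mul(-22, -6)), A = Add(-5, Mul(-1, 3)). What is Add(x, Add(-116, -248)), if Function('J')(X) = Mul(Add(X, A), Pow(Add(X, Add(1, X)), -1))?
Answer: Rational(-1196, 5) ≈ -239.20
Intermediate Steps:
A = -8 (A = Add(-5, -3) = -8)
Function('J')(X) = Mul(Pow(Add(1, Mul(2, X)), -1), Add(-8, X)) (Function('J')(X) = Mul(Add(X, -8), Pow(Add(X, Add(1, X)), -1)) = Mul(Add(-8, X), Pow(Add(1, Mul(2, X)), -1)) = Mul(Pow(Add(1, Mul(2, X)), -1), Add(-8, X)))
x = Rational(624, 5) (x = Add(Add(-6, Mul(Pow(Add(1, Mul(2, 2)), -1), Add(-8, 2))), Mul(-22, -6)) = Add(Add(-6, Mul(Pow(Add(1, 4), -1), -6)), 132) = Add(Add(-6, Mul(Pow(5, -1), -6)), 132) = Add(Add(-6, Mul(Rational(1, 5), -6)), 132) = Add(Add(-6, Rational(-6, 5)), 132) = Add(Rational(-36, 5), 132) = Rational(624, 5) ≈ 124.80)
Add(x, Add(-116, -248)) = Add(Rational(624, 5), Add(-116, -248)) = Add(Rational(624, 5), -364) = Rational(-1196, 5)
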